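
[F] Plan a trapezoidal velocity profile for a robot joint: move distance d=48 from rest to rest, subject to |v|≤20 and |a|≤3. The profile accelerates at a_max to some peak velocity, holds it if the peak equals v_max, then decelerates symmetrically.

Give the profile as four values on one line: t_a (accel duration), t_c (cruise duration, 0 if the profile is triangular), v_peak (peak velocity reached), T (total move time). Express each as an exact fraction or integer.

t_a=4 t_c=0 v_peak=12 T=8

(v_max)²/a_max = 20²/3 = 400/3
48 < 400/3 → triangular
v_peak = √(48·3) = √144 = 12
t_a = 12/3 = 4; t_c = 0
T = 2·4 = 8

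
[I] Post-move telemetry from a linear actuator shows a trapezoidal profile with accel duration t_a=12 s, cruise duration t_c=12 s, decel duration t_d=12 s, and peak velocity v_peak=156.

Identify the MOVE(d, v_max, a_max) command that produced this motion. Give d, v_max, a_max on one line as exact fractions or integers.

d=3744 v_max=156 a_max=13

a_max = 156/12 = 13
d_a = ½·156·12 = 936; d_c = 156·12 = 1872
d = 2·936 + 1872 = 3744
t_c = 12 > 0 → v_max = v_peak = 156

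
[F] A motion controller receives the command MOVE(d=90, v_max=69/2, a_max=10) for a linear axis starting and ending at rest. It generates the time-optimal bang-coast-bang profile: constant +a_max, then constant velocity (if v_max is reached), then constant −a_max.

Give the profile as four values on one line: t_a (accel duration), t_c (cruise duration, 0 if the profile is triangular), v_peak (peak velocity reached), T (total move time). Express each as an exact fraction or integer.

vₘ²/aₘ = (69/2)²/10 = 4761/40
90 < 4761/40 so t_c = 0
v_peak = √(90·10) = √900 = 30
t_a = 30/10 = 3; t_c = 0
T = 2·3 = 6

t_a=3 t_c=0 v_peak=30 T=6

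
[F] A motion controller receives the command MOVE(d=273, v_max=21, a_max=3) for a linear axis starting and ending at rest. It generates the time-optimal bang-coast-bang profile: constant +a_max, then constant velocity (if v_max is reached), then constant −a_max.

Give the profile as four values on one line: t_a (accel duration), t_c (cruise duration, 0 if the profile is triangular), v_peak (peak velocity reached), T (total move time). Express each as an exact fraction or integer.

t_a=7 t_c=6 v_peak=21 T=20

vₘ²/aₘ = 21²/3 = 147
273 ≥ 147 → trapezoidal
t_a = 21/3 = 7; v_peak = 21
d_cruise = 273 − 147 = 126; t_c = 126/21 = 6
T = 2·7 + 6 = 20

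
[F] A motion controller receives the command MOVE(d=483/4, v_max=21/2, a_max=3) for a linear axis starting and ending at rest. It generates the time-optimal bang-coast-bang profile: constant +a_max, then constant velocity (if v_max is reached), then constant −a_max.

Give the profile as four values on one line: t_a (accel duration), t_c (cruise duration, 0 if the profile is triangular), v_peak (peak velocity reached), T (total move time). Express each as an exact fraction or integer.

(v_max)²/a_max = (21/2)²/3 = 147/4
483/4 ≥ 147/4 → trapezoidal
t_a = (21/2)/3 = 7/2; v_peak = 21/2
d_cruise = 483/4 − 147/4 = 84; t_c = 84/(21/2) = 8
T = 2·7/2 + 8 = 15

t_a=7/2 t_c=8 v_peak=21/2 T=15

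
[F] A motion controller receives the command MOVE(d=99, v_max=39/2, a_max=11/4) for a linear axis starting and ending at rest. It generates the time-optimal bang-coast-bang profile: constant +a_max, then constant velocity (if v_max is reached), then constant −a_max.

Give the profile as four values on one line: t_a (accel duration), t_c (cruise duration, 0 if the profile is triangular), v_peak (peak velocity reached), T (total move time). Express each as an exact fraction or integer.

t_a=6 t_c=0 v_peak=33/2 T=12

v_max²/a_max = (39/2)²/(11/4) = 1521/11
99 < 1521/11 → triangular
v_peak = √(99·11/4) = √(1089/4) = 33/2
t_a = (33/2)/(11/4) = 6; t_c = 0
T = 2·6 = 12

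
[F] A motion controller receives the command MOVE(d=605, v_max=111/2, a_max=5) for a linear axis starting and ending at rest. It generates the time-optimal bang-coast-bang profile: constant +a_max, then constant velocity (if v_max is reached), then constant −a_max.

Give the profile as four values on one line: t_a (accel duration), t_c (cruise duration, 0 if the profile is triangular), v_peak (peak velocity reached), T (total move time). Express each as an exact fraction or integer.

vₘ²/aₘ = (111/2)²/5 = 12321/20
605 < 12321/20 → triangular
v_peak = √(605·5) = √3025 = 55
t_a = 55/5 = 11; t_c = 0
T = 2·11 = 22

t_a=11 t_c=0 v_peak=55 T=22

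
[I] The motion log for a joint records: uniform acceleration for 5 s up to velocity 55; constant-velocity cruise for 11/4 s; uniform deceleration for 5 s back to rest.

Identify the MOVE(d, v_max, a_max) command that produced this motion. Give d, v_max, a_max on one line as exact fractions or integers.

d=1705/4 v_max=55 a_max=11

a_max = 55/5 = 11
d_a = ½·55·5 = 275/2; d_c = 55·11/4 = 605/4
d = 2·275/2 + 605/4 = 1705/4
t_c = 11/4 > 0 so v_max = 55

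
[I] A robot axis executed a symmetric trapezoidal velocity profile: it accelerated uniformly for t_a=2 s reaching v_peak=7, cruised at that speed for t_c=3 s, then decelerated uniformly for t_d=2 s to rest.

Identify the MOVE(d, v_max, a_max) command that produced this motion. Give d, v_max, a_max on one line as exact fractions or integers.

a_max = 7/2
d_a = ½·7·2 = 7; d_c = 7·3 = 21
d = 2·7 + 21 = 35
t_c = 3 > 0 ⇒ limit active, v_max = 7

d=35 v_max=7 a_max=7/2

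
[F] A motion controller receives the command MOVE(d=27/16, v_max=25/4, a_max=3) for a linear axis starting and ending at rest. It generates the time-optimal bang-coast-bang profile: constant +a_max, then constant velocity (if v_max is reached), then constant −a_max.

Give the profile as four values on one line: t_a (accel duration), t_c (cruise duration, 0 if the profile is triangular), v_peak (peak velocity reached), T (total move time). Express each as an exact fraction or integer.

(v_max)²/a_max = (25/4)²/3 = 625/48
27/16 < 625/48 ⇒ no cruise
v_peak = √(27/16·3) = √(81/16) = 9/4
t_a = (9/4)/3 = 3/4; t_c = 0
T = 2·3/4 = 3/2

t_a=3/4 t_c=0 v_peak=9/4 T=3/2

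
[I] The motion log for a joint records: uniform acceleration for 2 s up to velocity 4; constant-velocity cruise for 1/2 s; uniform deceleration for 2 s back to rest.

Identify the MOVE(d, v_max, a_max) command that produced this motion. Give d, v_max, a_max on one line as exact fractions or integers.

a_max = 4/2 = 2
d_a = ½·4·2 = 4; d_c = 4·1/2 = 2
d = 2·4 + 2 = 10
t_c = 1/2 > 0 → v_max = v_peak = 4

d=10 v_max=4 a_max=2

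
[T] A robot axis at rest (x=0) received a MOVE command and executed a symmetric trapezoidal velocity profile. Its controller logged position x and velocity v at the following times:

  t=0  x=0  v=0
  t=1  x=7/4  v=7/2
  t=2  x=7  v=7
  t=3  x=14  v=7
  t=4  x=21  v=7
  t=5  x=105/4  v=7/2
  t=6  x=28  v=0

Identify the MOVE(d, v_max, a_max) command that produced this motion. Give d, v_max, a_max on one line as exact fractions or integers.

final state: t=6, x=28, v=0 → d = 28
a_max = (7/2−0)/(1−0) = 7/2
max v = 7 over t∈[2,4] → v_max = 7
check: 7·(2+2) = 28 ✓

d=28 v_max=7 a_max=7/2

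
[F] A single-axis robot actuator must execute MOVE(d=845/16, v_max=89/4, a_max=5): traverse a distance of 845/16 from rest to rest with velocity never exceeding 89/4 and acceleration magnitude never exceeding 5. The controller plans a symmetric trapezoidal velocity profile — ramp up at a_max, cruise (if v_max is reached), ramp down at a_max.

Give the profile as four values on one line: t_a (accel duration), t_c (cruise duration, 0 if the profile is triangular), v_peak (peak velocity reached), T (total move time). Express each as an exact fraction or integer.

t_a=13/4 t_c=0 v_peak=65/4 T=13/2

(v_max)²/a_max = (89/4)²/5 = 7921/80
845/16 < 7921/80 ⇒ no cruise
v_peak = √(845/16·5) = √(4225/16) = 65/4
t_a = (65/4)/5 = 13/4; t_c = 0
T = 2·13/4 = 13/2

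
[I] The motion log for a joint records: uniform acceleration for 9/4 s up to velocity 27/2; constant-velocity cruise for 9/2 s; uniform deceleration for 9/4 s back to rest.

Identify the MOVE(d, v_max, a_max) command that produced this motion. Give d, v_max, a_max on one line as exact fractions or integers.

d=729/8 v_max=27/2 a_max=6

a_max = (27/2)/(9/4) = 6
d_a = ½·27/2·9/4 = 243/16; d_c = 27/2·9/2 = 243/4
d = 2·243/16 + 243/4 = 729/8
t_c = 9/2 > 0 ⇒ limit active, v_max = 27/2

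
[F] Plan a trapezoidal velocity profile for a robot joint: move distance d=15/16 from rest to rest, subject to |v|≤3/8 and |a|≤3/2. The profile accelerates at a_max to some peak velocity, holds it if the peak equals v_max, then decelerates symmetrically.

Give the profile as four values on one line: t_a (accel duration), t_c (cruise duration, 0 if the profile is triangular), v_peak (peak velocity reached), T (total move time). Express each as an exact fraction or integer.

t_a=1/4 t_c=9/4 v_peak=3/8 T=11/4

vₘ²/aₘ = (3/8)²/(3/2) = 3/32
15/16 ≥ 3/32 so v_max reached
t_a = (3/8)/(3/2) = 1/4; v_peak = 3/8
d_cruise = 15/16 − 3/32 = 27/32; t_c = (27/32)/(3/8) = 9/4
T = 2·1/4 + 9/4 = 11/4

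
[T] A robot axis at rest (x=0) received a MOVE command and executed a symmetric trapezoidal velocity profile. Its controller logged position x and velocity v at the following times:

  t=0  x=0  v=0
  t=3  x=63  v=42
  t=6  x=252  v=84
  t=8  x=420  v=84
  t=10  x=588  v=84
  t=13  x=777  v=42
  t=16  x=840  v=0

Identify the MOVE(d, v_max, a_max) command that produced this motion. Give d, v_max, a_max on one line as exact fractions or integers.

final state: t=16, x=840, v=0 → d = 840
a_max = (42−0)/(3−0) = 14
max v = 84 over t∈[6,10] → v_max = 84
check: 84·(6+4) = 840 ✓

d=840 v_max=84 a_max=14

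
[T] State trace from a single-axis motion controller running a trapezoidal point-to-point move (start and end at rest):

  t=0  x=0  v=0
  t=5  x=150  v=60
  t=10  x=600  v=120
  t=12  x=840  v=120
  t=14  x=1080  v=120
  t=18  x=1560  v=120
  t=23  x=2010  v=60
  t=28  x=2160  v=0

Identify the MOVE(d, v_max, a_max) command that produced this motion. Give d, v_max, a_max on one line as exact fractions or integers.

d=2160 v_max=120 a_max=12

final state: t=28, x=2160, v=0 → d = 2160
a_max = (60−0)/(5−0) = 12
max v = 120 over t∈[10,18] → v_max = 120
check: 120·(10+8) = 2160 ✓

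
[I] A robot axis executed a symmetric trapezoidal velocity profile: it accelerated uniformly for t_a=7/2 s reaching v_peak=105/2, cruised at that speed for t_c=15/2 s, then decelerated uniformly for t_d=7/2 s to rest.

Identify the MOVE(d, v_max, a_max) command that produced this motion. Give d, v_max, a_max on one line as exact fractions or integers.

d=1155/2 v_max=105/2 a_max=15

a_max = (105/2)/(7/2) = 15
d_a = ½·105/2·7/2 = 735/8; d_c = 105/2·15/2 = 1575/4
d = 2·735/8 + 1575/4 = 1155/2
t_c = 15/2 > 0 → v_max = v_peak = 105/2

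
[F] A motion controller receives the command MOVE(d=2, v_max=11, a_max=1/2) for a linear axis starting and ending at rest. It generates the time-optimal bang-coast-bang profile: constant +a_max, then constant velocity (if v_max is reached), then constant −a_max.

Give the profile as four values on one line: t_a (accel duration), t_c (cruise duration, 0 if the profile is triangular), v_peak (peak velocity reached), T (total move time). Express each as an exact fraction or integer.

v_max²/a_max = 11²/(1/2) = 242
2 < 242 → triangular
v_peak = √(2·1/2) = √1 = 1
t_a = 1/(1/2) = 2; t_c = 0
T = 2·2 = 4

t_a=2 t_c=0 v_peak=1 T=4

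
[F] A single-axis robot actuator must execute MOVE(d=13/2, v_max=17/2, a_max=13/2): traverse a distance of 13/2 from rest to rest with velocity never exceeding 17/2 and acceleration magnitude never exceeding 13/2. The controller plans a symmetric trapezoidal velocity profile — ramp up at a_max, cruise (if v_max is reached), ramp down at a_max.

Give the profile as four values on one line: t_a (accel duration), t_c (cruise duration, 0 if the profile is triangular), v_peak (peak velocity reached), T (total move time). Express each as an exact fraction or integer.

t_a=1 t_c=0 v_peak=13/2 T=2

vₘ²/aₘ = (17/2)²/(13/2) = 289/26
13/2 < 289/26 ⇒ no cruise
v_peak = √(13/2·13/2) = √(169/4) = 13/2
t_a = (13/2)/(13/2) = 1; t_c = 0
T = 2·1 = 2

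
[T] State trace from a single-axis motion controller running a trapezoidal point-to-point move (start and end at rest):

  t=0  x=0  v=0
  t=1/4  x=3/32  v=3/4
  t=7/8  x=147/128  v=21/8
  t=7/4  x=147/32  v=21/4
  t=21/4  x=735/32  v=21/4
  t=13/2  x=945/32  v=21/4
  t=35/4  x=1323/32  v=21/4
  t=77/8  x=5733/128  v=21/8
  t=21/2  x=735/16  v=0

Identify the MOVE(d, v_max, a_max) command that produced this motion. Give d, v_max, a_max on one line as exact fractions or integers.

d=735/16 v_max=21/4 a_max=3

final state: t=21/2, x=735/16, v=0 → d = 735/16
a_max = (3/4−0)/(1/4−0) = 3
max v = 21/4 over t∈[7/4,35/4] → v_max = 21/4
check: 21/4·(7/4+7) = 735/16 ✓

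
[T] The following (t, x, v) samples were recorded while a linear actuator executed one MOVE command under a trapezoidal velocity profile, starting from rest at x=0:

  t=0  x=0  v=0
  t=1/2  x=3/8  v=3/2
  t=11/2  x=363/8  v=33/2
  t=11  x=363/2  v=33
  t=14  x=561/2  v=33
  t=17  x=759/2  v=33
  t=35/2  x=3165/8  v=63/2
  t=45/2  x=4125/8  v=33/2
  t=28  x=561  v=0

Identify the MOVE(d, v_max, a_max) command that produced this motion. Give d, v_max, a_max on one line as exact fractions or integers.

final state: t=28, x=561, v=0 → d = 561
a_max = (3/2−0)/(1/2−0) = 3
max v = 33 over t∈[11,17] → v_max = 33
check: 33·(11+6) = 561 ✓

d=561 v_max=33 a_max=3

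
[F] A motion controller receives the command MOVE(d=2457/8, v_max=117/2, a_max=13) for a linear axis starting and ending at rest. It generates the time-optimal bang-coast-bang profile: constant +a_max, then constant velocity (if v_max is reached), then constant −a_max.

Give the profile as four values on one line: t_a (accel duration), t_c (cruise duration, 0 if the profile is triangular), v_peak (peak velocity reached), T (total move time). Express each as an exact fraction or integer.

v_max²/a_max = (117/2)²/13 = 1053/4
2457/8 ≥ 1053/4 → trapezoidal
t_a = (117/2)/13 = 9/2; v_peak = 117/2
d_cruise = 2457/8 − 1053/4 = 351/8; t_c = (351/8)/(117/2) = 3/4
T = 2·9/2 + 3/4 = 39/4

t_a=9/2 t_c=3/4 v_peak=117/2 T=39/4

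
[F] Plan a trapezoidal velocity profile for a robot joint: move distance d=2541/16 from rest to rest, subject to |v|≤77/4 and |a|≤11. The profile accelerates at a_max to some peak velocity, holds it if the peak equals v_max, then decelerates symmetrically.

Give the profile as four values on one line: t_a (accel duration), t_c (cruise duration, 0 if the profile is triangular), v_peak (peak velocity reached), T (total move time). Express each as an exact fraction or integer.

t_a=7/4 t_c=13/2 v_peak=77/4 T=10

vₘ²/aₘ = (77/4)²/11 = 539/16
2541/16 ≥ 539/16 so v_max reached
t_a = (77/4)/11 = 7/4; v_peak = 77/4
d_cruise = 2541/16 − 539/16 = 1001/8; t_c = (1001/8)/(77/4) = 13/2
T = 2·7/4 + 13/2 = 10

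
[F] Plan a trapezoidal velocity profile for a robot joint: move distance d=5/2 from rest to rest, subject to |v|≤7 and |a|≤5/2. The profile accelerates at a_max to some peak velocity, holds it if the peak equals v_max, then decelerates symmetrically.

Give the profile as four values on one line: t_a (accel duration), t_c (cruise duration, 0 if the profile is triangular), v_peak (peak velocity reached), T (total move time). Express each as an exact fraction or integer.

(v_max)²/a_max = 7²/(5/2) = 98/5
5/2 < 98/5 → triangular
v_peak = √(5/2·5/2) = √(25/4) = 5/2
t_a = (5/2)/(5/2) = 1; t_c = 0
T = 2·1 = 2

t_a=1 t_c=0 v_peak=5/2 T=2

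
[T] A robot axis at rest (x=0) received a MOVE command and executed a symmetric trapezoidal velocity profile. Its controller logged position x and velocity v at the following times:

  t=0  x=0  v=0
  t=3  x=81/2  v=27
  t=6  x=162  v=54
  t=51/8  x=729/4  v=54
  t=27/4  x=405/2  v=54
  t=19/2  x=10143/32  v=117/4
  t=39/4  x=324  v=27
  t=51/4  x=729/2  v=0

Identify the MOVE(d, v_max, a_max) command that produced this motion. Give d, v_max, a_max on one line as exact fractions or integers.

d=729/2 v_max=54 a_max=9

final state: t=51/4, x=729/2, v=0 → d = 729/2
a_max = (27−0)/(3−0) = 9
max v = 54 over t∈[6,27/4] → v_max = 54
check: 54·(6+3/4) = 729/2 ✓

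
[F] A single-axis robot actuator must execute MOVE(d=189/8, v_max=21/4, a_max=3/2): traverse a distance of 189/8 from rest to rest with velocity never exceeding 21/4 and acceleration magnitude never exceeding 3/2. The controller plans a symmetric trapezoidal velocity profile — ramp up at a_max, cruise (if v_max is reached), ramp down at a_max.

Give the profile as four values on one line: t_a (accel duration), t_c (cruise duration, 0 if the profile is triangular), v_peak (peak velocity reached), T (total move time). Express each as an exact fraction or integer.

v_max²/a_max = (21/4)²/(3/2) = 147/8
189/8 ≥ 147/8 so v_max reached
t_a = (21/4)/(3/2) = 7/2; v_peak = 21/4
d_cruise = 189/8 − 147/8 = 21/4; t_c = (21/4)/(21/4) = 1
T = 2·7/2 + 1 = 8

t_a=7/2 t_c=1 v_peak=21/4 T=8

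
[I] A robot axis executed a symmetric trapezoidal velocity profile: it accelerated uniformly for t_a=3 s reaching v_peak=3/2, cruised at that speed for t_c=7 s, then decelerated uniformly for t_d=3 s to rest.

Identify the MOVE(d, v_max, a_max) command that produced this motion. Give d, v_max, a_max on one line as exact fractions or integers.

a_max = (3/2)/3 = 1/2
d_a = ½·3/2·3 = 9/4; d_c = 3/2·7 = 21/2
d = 2·9/4 + 21/2 = 15
t_c = 7 > 0 ⇒ limit active, v_max = 3/2

d=15 v_max=3/2 a_max=1/2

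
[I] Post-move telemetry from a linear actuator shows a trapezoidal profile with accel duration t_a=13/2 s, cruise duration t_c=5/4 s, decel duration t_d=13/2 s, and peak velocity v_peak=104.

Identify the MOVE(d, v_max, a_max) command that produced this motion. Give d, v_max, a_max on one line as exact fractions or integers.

d=806 v_max=104 a_max=16

a_max = 104/(13/2) = 16
d_a = ½·104·13/2 = 338; d_c = 104·5/4 = 130
d = 2·338 + 130 = 806
t_c = 5/4 > 0 so v_max = 104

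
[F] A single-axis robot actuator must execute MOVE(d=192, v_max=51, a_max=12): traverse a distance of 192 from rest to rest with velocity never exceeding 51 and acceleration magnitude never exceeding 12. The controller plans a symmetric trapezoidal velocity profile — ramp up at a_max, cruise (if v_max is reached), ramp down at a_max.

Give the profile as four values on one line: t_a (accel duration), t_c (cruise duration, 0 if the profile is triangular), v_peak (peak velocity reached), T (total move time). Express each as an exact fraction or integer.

(v_max)²/a_max = 51²/12 = 867/4
192 < 867/4 ⇒ no cruise
v_peak = √(192·12) = √2304 = 48
t_a = 48/12 = 4; t_c = 0
T = 2·4 = 8

t_a=4 t_c=0 v_peak=48 T=8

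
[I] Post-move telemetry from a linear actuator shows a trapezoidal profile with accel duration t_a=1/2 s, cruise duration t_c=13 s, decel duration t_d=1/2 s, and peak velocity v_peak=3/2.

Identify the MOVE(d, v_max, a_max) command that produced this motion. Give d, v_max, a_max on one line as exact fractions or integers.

d=81/4 v_max=3/2 a_max=3

a_max = (3/2)/(1/2) = 3
d_a = ½·3/2·1/2 = 3/8; d_c = 3/2·13 = 39/2
d = 2·3/8 + 39/2 = 81/4
t_c = 13 > 0 so v_max = 3/2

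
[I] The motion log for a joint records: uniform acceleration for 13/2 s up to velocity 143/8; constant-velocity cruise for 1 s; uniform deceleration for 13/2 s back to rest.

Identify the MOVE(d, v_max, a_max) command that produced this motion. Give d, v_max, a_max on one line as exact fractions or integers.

d=2145/16 v_max=143/8 a_max=11/4

a_max = (143/8)/(13/2) = 11/4
d_a = ½·143/8·13/2 = 1859/32; d_c = 143/8·1 = 143/8
d = 2·1859/32 + 143/8 = 2145/16
t_c = 1 > 0 so v_max = 143/8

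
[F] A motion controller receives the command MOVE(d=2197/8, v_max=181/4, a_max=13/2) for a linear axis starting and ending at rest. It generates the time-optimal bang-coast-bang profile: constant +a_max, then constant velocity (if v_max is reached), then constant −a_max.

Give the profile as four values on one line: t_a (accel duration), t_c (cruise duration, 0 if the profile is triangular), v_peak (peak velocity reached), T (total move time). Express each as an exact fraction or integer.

vₘ²/aₘ = (181/4)²/(13/2) = 32761/104
2197/8 < 32761/104 ⇒ no cruise
v_peak = √(2197/8·13/2) = √(28561/16) = 169/4
t_a = (169/4)/(13/2) = 13/2; t_c = 0
T = 2·13/2 = 13

t_a=13/2 t_c=0 v_peak=169/4 T=13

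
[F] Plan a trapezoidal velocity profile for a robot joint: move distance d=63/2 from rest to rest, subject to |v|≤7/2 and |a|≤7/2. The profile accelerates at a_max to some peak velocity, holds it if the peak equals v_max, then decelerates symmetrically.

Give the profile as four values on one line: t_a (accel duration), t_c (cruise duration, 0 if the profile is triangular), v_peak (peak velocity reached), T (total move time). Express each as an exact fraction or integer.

t_a=1 t_c=8 v_peak=7/2 T=10

(v_max)²/a_max = (7/2)²/(7/2) = 7/2
63/2 ≥ 7/2 so v_max reached
t_a = (7/2)/(7/2) = 1; v_peak = 7/2
d_cruise = 63/2 − 7/2 = 28; t_c = 28/(7/2) = 8
T = 2·1 + 8 = 10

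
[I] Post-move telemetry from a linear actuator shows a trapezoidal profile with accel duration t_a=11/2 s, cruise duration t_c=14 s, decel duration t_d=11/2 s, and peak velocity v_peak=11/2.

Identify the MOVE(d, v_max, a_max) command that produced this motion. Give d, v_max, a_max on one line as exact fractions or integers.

d=429/4 v_max=11/2 a_max=1

a_max = (11/2)/(11/2) = 1
d_a = ½·11/2·11/2 = 121/8; d_c = 11/2·14 = 77
d = 2·121/8 + 77 = 429/4
t_c = 14 > 0 → v_max = v_peak = 11/2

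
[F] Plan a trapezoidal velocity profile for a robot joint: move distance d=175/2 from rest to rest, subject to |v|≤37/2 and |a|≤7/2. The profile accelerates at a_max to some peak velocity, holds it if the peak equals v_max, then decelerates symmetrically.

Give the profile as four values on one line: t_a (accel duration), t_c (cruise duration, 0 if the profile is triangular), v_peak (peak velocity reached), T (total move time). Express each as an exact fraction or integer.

vₘ²/aₘ = (37/2)²/(7/2) = 1369/14
175/2 < 1369/14 ⇒ no cruise
v_peak = √(175/2·7/2) = √(1225/4) = 35/2
t_a = (35/2)/(7/2) = 5; t_c = 0
T = 2·5 = 10

t_a=5 t_c=0 v_peak=35/2 T=10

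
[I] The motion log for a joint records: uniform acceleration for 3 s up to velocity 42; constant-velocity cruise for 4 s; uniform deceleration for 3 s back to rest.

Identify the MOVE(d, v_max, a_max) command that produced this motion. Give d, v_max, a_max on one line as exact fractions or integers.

d=294 v_max=42 a_max=14

a_max = 42/3 = 14
d_a = ½·42·3 = 63; d_c = 42·4 = 168
d = 2·63 + 168 = 294
t_c = 4 > 0 ⇒ limit active, v_max = 42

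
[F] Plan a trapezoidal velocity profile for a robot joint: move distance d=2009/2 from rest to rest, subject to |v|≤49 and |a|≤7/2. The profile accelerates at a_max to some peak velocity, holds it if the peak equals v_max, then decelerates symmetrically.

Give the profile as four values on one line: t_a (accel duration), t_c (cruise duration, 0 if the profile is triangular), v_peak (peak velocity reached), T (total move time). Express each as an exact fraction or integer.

t_a=14 t_c=13/2 v_peak=49 T=69/2

vₘ²/aₘ = 49²/(7/2) = 686
2009/2 ≥ 686 so v_max reached
t_a = 49/(7/2) = 14; v_peak = 49
d_cruise = 2009/2 − 686 = 637/2; t_c = (637/2)/49 = 13/2
T = 2·14 + 13/2 = 69/2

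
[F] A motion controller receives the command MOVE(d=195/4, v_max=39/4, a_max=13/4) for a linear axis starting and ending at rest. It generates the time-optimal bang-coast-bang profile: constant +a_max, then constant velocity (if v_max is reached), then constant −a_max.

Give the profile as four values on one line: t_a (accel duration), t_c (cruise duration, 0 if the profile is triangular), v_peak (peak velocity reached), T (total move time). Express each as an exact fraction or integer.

t_a=3 t_c=2 v_peak=39/4 T=8

v_max²/a_max = (39/4)²/(13/4) = 117/4
195/4 ≥ 117/4 so v_max reached
t_a = (39/4)/(13/4) = 3; v_peak = 39/4
d_cruise = 195/4 − 117/4 = 39/2; t_c = (39/2)/(39/4) = 2
T = 2·3 + 2 = 8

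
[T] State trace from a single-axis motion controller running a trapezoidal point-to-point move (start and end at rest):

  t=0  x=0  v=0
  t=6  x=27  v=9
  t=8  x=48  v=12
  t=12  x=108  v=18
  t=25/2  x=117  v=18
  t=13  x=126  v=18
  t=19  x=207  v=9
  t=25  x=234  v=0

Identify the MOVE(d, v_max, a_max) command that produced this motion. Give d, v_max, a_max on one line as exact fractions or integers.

d=234 v_max=18 a_max=3/2

final state: t=25, x=234, v=0 → d = 234
a_max = (9−0)/(6−0) = 3/2
max v = 18 over t∈[12,13] → v_max = 18
check: 18·(12+1) = 234 ✓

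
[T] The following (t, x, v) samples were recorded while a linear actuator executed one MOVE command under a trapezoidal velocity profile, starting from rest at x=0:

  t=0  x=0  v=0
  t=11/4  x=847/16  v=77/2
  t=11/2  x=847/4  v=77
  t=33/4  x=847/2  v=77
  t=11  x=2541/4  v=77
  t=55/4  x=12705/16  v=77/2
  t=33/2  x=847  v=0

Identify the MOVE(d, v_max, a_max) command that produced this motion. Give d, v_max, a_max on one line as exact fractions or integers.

final state: t=33/2, x=847, v=0 → d = 847
a_max = (77/2−0)/(11/4−0) = 14
max v = 77 over t∈[11/2,11] → v_max = 77
check: 77·(11/2+11/2) = 847 ✓

d=847 v_max=77 a_max=14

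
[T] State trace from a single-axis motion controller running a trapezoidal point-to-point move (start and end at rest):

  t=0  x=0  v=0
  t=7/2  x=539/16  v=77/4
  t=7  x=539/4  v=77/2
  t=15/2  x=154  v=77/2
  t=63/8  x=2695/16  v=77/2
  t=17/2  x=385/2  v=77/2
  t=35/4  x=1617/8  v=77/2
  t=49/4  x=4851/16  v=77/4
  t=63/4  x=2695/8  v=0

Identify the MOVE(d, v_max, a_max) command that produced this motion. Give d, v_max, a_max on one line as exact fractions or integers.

final state: t=63/4, x=2695/8, v=0 → d = 2695/8
a_max = (77/4−0)/(7/2−0) = 11/2
max v = 77/2 over t∈[7,35/4] → v_max = 77/2
check: 77/2·(7+7/4) = 2695/8 ✓

d=2695/8 v_max=77/2 a_max=11/2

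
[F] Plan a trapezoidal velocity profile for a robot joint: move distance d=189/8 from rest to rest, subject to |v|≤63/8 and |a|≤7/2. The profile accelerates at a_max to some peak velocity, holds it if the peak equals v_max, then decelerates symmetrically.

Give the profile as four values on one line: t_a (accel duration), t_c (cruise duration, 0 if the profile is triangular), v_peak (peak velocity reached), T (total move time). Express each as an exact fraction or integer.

t_a=9/4 t_c=3/4 v_peak=63/8 T=21/4

(v_max)²/a_max = (63/8)²/(7/2) = 567/32
189/8 ≥ 567/32 so v_max reached
t_a = (63/8)/(7/2) = 9/4; v_peak = 63/8
d_cruise = 189/8 − 567/32 = 189/32; t_c = (189/32)/(63/8) = 3/4
T = 2·9/4 + 3/4 = 21/4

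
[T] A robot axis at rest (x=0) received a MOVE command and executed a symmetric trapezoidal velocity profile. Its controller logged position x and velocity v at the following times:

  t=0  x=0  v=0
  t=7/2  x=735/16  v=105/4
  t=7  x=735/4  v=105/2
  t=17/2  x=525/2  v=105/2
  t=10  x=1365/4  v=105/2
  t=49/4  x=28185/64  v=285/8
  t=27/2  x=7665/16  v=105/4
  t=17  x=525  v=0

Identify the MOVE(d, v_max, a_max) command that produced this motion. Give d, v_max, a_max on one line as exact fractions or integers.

d=525 v_max=105/2 a_max=15/2

final state: t=17, x=525, v=0 → d = 525
a_max = (105/4−0)/(7/2−0) = 15/2
max v = 105/2 over t∈[7,10] → v_max = 105/2
check: 105/2·(7+3) = 525 ✓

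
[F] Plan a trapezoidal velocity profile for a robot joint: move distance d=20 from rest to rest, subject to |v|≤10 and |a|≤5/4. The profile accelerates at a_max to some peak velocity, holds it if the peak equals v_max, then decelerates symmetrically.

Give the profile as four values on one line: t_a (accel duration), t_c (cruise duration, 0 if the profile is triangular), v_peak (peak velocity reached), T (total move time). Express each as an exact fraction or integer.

t_a=4 t_c=0 v_peak=5 T=8

(v_max)²/a_max = 10²/(5/4) = 80
20 < 80 → triangular
v_peak = √(20·5/4) = √25 = 5
t_a = 5/(5/4) = 4; t_c = 0
T = 2·4 = 8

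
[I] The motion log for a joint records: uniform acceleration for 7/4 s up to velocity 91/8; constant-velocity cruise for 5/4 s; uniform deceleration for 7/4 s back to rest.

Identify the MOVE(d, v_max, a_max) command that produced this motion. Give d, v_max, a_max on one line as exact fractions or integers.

a_max = (91/8)/(7/4) = 13/2
d_a = ½·91/8·7/4 = 637/64; d_c = 91/8·5/4 = 455/32
d = 2·637/64 + 455/32 = 273/8
t_c = 5/4 > 0 so v_max = 91/8

d=273/8 v_max=91/8 a_max=13/2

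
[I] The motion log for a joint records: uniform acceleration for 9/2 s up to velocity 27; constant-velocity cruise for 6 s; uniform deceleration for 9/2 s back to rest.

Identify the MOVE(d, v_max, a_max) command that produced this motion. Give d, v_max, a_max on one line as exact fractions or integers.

a_max = 27/(9/2) = 6
d_a = ½·27·9/2 = 243/4; d_c = 27·6 = 162
d = 2·243/4 + 162 = 567/2
t_c = 6 > 0 so v_max = 27

d=567/2 v_max=27 a_max=6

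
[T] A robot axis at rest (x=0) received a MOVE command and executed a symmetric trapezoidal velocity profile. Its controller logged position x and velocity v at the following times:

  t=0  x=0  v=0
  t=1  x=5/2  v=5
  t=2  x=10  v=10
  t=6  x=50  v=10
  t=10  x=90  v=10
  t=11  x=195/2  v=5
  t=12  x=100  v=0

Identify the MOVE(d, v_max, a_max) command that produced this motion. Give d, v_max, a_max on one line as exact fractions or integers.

d=100 v_max=10 a_max=5

final state: t=12, x=100, v=0 → d = 100
a_max = (5−0)/(1−0) = 5
max v = 10 over t∈[2,10] → v_max = 10
check: 10·(2+8) = 100 ✓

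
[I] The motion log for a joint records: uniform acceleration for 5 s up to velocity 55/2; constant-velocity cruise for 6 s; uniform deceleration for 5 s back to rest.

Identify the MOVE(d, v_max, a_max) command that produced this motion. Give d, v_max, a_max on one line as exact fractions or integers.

d=605/2 v_max=55/2 a_max=11/2

a_max = (55/2)/5 = 11/2
d_a = ½·55/2·5 = 275/4; d_c = 55/2·6 = 165
d = 2·275/4 + 165 = 605/2
t_c = 6 > 0 → v_max = v_peak = 55/2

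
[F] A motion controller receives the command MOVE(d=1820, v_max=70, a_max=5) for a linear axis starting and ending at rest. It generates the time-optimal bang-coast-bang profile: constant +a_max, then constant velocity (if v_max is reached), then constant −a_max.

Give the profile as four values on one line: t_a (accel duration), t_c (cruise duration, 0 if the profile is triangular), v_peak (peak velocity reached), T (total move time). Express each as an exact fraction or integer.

vₘ²/aₘ = 70²/5 = 980
1820 ≥ 980 ⇒ cruise phase
t_a = 70/5 = 14; v_peak = 70
d_cruise = 1820 − 980 = 840; t_c = 840/70 = 12
T = 2·14 + 12 = 40

t_a=14 t_c=12 v_peak=70 T=40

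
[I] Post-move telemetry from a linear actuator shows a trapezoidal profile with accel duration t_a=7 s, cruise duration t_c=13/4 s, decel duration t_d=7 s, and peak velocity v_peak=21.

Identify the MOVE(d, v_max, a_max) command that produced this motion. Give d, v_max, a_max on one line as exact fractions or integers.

a_max = 21/7 = 3
d_a = ½·21·7 = 147/2; d_c = 21·13/4 = 273/4
d = 2·147/2 + 273/4 = 861/4
t_c = 13/4 > 0 → v_max = v_peak = 21

d=861/4 v_max=21 a_max=3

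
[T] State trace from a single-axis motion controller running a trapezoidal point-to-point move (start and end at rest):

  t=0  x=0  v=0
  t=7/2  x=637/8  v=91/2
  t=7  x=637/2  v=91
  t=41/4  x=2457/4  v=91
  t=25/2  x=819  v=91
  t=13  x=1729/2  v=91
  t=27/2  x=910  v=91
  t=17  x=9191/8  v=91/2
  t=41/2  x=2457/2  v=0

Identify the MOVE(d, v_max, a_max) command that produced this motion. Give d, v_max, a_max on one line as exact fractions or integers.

final state: t=41/2, x=2457/2, v=0 → d = 2457/2
a_max = (91/2−0)/(7/2−0) = 13
max v = 91 over t∈[7,27/2] → v_max = 91
check: 91·(7+13/2) = 2457/2 ✓

d=2457/2 v_max=91 a_max=13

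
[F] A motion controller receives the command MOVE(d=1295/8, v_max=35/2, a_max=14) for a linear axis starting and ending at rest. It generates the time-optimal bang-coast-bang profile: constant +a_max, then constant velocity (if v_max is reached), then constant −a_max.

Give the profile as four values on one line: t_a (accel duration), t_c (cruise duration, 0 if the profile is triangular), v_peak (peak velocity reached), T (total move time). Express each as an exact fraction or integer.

t_a=5/4 t_c=8 v_peak=35/2 T=21/2

v_max²/a_max = (35/2)²/14 = 175/8
1295/8 ≥ 175/8 → trapezoidal
t_a = (35/2)/14 = 5/4; v_peak = 35/2
d_cruise = 1295/8 − 175/8 = 140; t_c = 140/(35/2) = 8
T = 2·5/4 + 8 = 21/2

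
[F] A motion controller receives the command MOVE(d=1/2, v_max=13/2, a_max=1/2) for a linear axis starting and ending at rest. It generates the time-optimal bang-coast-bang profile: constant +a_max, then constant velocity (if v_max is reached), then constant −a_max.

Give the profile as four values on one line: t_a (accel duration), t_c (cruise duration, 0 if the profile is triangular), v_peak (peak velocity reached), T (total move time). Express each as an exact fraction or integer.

v_max²/a_max = (13/2)²/(1/2) = 169/2
1/2 < 169/2 so t_c = 0
v_peak = √(1/2·1/2) = √(1/4) = 1/2
t_a = (1/2)/(1/2) = 1; t_c = 0
T = 2·1 = 2

t_a=1 t_c=0 v_peak=1/2 T=2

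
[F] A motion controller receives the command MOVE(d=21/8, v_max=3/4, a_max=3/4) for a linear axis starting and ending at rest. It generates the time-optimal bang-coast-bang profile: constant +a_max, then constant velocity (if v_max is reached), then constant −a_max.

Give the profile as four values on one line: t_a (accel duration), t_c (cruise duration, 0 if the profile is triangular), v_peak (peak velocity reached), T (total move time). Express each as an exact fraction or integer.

(v_max)²/a_max = (3/4)²/(3/4) = 3/4
21/8 ≥ 3/4 → trapezoidal
t_a = (3/4)/(3/4) = 1; v_peak = 3/4
d_cruise = 21/8 − 3/4 = 15/8; t_c = (15/8)/(3/4) = 5/2
T = 2·1 + 5/2 = 9/2

t_a=1 t_c=5/2 v_peak=3/4 T=9/2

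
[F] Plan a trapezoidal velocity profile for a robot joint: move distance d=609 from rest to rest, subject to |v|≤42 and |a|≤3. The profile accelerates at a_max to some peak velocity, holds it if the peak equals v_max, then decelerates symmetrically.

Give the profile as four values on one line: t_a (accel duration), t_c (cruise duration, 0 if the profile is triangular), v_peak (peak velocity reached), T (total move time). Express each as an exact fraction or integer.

v_max²/a_max = 42²/3 = 588
609 ≥ 588 so v_max reached
t_a = 42/3 = 14; v_peak = 42
d_cruise = 609 − 588 = 21; t_c = 21/42 = 1/2
T = 2·14 + 1/2 = 57/2

t_a=14 t_c=1/2 v_peak=42 T=57/2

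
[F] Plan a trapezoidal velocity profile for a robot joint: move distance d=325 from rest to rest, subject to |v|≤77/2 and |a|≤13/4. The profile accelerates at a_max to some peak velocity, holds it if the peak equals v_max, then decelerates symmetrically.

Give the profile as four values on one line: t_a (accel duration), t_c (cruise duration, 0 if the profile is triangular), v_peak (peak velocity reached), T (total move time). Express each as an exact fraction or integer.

vₘ²/aₘ = (77/2)²/(13/4) = 5929/13
325 < 5929/13 → triangular
v_peak = √(325·13/4) = √(4225/4) = 65/2
t_a = (65/2)/(13/4) = 10; t_c = 0
T = 2·10 = 20

t_a=10 t_c=0 v_peak=65/2 T=20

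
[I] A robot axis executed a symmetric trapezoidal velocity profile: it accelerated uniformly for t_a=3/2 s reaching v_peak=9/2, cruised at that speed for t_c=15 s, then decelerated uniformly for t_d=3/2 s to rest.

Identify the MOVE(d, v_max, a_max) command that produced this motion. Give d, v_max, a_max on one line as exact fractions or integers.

d=297/4 v_max=9/2 a_max=3

a_max = (9/2)/(3/2) = 3
d_a = ½·9/2·3/2 = 27/8; d_c = 9/2·15 = 135/2
d = 2·27/8 + 135/2 = 297/4
t_c = 15 > 0 so v_max = 9/2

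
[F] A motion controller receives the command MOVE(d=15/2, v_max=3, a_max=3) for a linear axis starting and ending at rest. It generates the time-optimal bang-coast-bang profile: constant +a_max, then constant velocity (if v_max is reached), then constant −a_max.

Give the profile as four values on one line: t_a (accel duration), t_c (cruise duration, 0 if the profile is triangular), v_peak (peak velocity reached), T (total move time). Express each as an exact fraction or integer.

t_a=1 t_c=3/2 v_peak=3 T=7/2

(v_max)²/a_max = 3²/3 = 3
15/2 ≥ 3 so v_max reached
t_a = 3/3 = 1; v_peak = 3
d_cruise = 15/2 − 3 = 9/2; t_c = (9/2)/3 = 3/2
T = 2·1 + 3/2 = 7/2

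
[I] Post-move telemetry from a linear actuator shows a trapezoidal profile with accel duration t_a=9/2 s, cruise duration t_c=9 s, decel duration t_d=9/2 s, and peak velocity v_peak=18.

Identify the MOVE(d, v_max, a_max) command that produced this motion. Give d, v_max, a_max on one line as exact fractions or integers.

d=243 v_max=18 a_max=4

a_max = 18/(9/2) = 4
d_a = ½·18·9/2 = 81/2; d_c = 18·9 = 162
d = 2·81/2 + 162 = 243
t_c = 9 > 0 so v_max = 18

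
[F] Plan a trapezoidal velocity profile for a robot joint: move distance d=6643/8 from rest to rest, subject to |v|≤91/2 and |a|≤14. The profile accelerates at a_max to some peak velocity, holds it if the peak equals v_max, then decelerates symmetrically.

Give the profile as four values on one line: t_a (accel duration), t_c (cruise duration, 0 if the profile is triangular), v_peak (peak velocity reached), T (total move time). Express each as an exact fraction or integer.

(v_max)²/a_max = (91/2)²/14 = 1183/8
6643/8 ≥ 1183/8 ⇒ cruise phase
t_a = (91/2)/14 = 13/4; v_peak = 91/2
d_cruise = 6643/8 − 1183/8 = 1365/2; t_c = (1365/2)/(91/2) = 15
T = 2·13/4 + 15 = 43/2

t_a=13/4 t_c=15 v_peak=91/2 T=43/2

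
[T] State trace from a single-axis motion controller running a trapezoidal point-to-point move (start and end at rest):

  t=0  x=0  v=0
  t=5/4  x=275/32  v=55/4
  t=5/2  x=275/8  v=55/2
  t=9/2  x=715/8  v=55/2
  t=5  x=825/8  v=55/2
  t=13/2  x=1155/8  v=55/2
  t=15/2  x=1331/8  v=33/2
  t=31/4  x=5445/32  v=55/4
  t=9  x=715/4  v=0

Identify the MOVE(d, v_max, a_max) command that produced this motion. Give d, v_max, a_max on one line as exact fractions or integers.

final state: t=9, x=715/4, v=0 → d = 715/4
a_max = (55/4−0)/(5/4−0) = 11
max v = 55/2 over t∈[5/2,13/2] → v_max = 55/2
check: 55/2·(5/2+4) = 715/4 ✓

d=715/4 v_max=55/2 a_max=11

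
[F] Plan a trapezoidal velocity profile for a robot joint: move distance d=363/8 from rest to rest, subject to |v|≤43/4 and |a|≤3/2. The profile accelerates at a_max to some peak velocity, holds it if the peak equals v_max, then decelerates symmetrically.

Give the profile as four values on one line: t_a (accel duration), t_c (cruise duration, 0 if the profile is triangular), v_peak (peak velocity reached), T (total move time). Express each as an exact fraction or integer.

t_a=11/2 t_c=0 v_peak=33/4 T=11

vₘ²/aₘ = (43/4)²/(3/2) = 1849/24
363/8 < 1849/24 ⇒ no cruise
v_peak = √(363/8·3/2) = √(1089/16) = 33/4
t_a = (33/4)/(3/2) = 11/2; t_c = 0
T = 2·11/2 = 11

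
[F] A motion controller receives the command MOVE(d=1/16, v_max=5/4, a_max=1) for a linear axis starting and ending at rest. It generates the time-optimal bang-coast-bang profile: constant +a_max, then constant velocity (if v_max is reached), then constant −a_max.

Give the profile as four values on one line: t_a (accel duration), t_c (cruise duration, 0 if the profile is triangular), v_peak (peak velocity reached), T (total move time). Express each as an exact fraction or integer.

(v_max)²/a_max = (5/4)²/1 = 25/16
1/16 < 25/16 ⇒ no cruise
v_peak = √(1/16·1) = √(1/16) = 1/4
t_a = (1/4)/1 = 1/4; t_c = 0
T = 2·1/4 = 1/2

t_a=1/4 t_c=0 v_peak=1/4 T=1/2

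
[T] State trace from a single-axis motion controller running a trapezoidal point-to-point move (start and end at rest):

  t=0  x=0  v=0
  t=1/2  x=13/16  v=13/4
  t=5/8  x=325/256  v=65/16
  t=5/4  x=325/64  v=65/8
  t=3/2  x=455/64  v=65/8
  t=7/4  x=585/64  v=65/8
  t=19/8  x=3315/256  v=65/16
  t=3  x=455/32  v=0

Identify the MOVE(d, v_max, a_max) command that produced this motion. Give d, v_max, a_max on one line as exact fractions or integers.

d=455/32 v_max=65/8 a_max=13/2

final state: t=3, x=455/32, v=0 → d = 455/32
a_max = (13/4−0)/(1/2−0) = 13/2
max v = 65/8 over t∈[5/4,7/4] → v_max = 65/8
check: 65/8·(5/4+1/2) = 455/32 ✓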